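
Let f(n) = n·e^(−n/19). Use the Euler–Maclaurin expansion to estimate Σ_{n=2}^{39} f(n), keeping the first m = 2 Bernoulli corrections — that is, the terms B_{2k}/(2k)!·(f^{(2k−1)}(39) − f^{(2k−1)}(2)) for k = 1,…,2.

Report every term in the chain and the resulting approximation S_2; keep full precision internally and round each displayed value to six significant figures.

S_2 ≈ 220.967

∫_2^39 x·e^(−x/19) dx evaluates to 217.642.
½[f(2) + f(39)] = ½[1.80018 + 5.00747] = 3.40382.
Running total after boundary: 221.046.
Order-1 term: 1/12 · (-0.135154 − 0.805342) = -0.0783747.
Partial sum through k=1: 220.967.
Order-2 term: −1/720 · (0.000336950 − 0.00721750) = 9.55632e-06.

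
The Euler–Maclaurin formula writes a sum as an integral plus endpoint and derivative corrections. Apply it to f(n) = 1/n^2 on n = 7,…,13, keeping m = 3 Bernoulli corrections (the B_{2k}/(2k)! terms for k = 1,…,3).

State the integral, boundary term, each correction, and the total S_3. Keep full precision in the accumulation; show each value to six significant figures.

S_3 ≈ 0.0795049

∫_7^13 1/x^2 dx evaluates to 0.0659341.
Endpoint term: (f(7) + f(13))/2 = (0.0204082 + 0.00591716)/2 = 0.0131627.
Integral + boundary = 0.0790967.
Order-1 term: 1/12 · (-0.000910332 − (-0.00583090)) = 0.000410048.
Partial sum through k=1: 0.0795068.
Order-2 term: −1/720 · (-6.46390e-05 − (-0.00142798)) = -1.89352e-06.
Partial sum through k=2: 0.0795049.
Order-3 term: 1/30240 · (-1.14744e-05 − (-0.000874271)) = 2.85316e-08.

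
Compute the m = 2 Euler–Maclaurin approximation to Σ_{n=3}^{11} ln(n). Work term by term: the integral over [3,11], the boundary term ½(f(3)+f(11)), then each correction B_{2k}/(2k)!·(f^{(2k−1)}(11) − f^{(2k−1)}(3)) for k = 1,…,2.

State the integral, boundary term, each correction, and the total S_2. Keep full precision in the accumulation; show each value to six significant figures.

Integral: ∫_3^11 ln(x) dx = 15.0810.
½[f(3) + f(11)] = ½[1.09861 + 2.39790] = 1.74825.
So far: 16.8293.
Order-1 term: 1/12 · (0.0909091 − 0.333333) = -0.0202020.
After k=1: 16.8091.
Order-2 term: −1/720 · (0.00150263 − 0.0740741) = 0.000100794.

S_2 ≈ 16.8092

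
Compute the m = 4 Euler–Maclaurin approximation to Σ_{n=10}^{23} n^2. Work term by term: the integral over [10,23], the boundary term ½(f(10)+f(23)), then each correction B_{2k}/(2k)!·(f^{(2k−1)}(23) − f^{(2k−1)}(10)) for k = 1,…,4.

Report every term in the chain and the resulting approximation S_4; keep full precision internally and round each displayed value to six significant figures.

The integral term ∫_10^23 x^2 dx = 3722.33.
½[f(10) + f(23)] = ½[100.000 + 529.000] = 314.500.
So far: 4036.83.
Order-1 term: 1/12 · (46.0000 − 20.0000) = 2.16667.
Partial sum through k=1: 4039.00.
Order-2 term: −1/720 · (0.00000 − 0.00000) = 0.00000.
Partial sum through k=2: 4039.00.
Order-3 term: 1/30240 · (0.00000 − 0.00000) = 0.00000.
Partial sum through k=3: 4039.00.
Order-4 term: −1/1209600 · (0.00000 − 0.00000) = 0.00000.

S_4 ≈ 4039.00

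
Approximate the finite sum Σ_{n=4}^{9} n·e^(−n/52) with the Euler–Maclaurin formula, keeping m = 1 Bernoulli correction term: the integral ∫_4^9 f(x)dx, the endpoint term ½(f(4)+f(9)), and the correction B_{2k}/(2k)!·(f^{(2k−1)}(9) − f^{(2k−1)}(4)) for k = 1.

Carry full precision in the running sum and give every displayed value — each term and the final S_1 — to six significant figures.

S_1 ≈ 34.1389

The integral term ∫_4^9 x·e^(−x/52) dx = 28.5154.
½[f(4) + f(9)] = ½[3.70384 + 7.56966] = 5.63675.
So far: 34.1521.
Correction k=1: B_{2}/2! · (f^{(1)}(9) − f^{(1)}(4)) = 1/12 · (0.695503 − 0.854733) = -0.0132692.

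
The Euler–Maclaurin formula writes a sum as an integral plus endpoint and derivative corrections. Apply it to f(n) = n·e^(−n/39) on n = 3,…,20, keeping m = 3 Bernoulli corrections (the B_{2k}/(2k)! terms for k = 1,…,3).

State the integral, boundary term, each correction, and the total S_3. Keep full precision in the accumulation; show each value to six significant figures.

S_3 ≈ 146.206

The integral term ∫_3^20 x·e^(−x/39) dx = 138.876.
Boundary: ½(f(3) + f(20)) = ½(2.77788 + 11.9761) = 7.37698.
So far: 146.253.
Order-1 term: 1/12 · (0.291725 − 0.854733) = -0.0469173.
Running total after k=1: 146.206.
Order-2 term: −1/720 · (0.000979181 − 0.00177952) = 1.11159e-06.
Running total after k=2: 146.206.
Order-3 term: 1/30240 · (1.16145e-06 − 1.97047e-06) = -2.67535e-11.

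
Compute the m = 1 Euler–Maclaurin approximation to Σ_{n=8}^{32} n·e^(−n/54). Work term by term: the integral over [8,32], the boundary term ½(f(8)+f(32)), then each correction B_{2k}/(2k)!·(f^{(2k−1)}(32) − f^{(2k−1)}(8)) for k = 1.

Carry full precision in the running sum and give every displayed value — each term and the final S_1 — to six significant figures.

S_1 ≈ 331.614

∫_8^32 x·e^(−x/54) dx evaluates to 319.361.
Boundary: ½(f(8) + f(32)) = ½(6.89843 + 17.6925) = 12.2955.
Running total after boundary: 331.657.
Correction k=1: B_{2}/2! · (f^{(1)}(32) − f^{(1)}(8)) = 1/12 · (0.225252 − 0.734555) = -0.0424419.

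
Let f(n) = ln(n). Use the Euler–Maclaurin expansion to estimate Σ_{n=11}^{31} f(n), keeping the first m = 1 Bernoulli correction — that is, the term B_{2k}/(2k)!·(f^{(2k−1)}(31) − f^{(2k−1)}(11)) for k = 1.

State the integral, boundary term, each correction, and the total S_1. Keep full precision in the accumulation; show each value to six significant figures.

Integral: ∫_11^31 ln(x) dx = 60.0768.
Endpoint term: (f(11) + f(31))/2 = (2.39790 + 3.43399)/2 = 2.91594.
Running total after boundary: 62.9927.
Correction k=1: B_{2}/2! · (f^{(1)}(31) − f^{(1)}(11)) = 1/12 · (0.0322581 − 0.0909091) = -0.00488759.

S_1 ≈ 62.9878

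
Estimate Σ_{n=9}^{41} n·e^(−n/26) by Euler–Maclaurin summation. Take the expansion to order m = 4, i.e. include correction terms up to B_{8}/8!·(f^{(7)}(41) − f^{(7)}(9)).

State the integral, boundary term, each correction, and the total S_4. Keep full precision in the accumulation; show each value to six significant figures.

S_4 ≈ 291.193

∫_9^41 x·e^(−x/26) dx evaluates to 283.823.
½[f(9) + f(41)] = ½[6.36663 + 8.47100] = 7.41882.
So far: 291.242.
k=1: B_{2}/(2)! × [f^{(1)}(41) − f^{(1)}(9)] = 1/12 × (-0.119198 − 0.462533) = -0.0484776.
Running total after k=1: 291.193.
k=2: B_{4}/(4)! × [f^{(3)}(41) − f^{(3)}(9)] = −1/720 × (0.000434943 − 0.00277713) = 3.25304e-06.
Running total after k=2: 291.193.
k=3: B_{6}/(6)! × [f^{(5)}(41) − f^{(5)}(9)] = 1/30240 × (1.54766e-06 − 7.20420e-06) = -1.87055e-10.
Running total after k=3: 291.193.
k=4: B_{8}/(8)! × [f^{(7)}(41) − f^{(7)}(9)] = −1/1209600 × (3.62708e-09 − 1.52370e-08) = 9.59817e-15.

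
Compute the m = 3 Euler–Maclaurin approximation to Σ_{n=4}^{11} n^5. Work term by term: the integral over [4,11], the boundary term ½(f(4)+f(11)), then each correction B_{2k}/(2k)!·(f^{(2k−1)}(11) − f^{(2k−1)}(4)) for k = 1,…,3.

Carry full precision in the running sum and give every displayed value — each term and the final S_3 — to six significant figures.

S_3 ≈ 381600

Integral: ∫_4^11 x^5 dx = 294578.
Boundary: ½(f(4) + f(11)) = ½(1024.00 + 161051) = 81037.5.
So far: 375615.
Order-1 term: 1/12 · (73205.0 − 1280.00) = 5993.75.
Running total after k=1: 381609.
Order-2 term: −1/720 · (7260.00 − 960.000) = -8.75000.
Running total after k=2: 381600.
Order-3 term: 1/30240 · (120.000 − 120.000) = 0.00000.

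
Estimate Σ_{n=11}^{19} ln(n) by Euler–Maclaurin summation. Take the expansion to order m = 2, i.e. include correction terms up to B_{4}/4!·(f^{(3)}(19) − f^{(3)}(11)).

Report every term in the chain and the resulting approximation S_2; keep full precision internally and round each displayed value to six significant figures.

S_2 ≈ 24.2355

The integral term ∫_11^19 ln(x) dx = 21.5675.
Boundary: ½(f(11) + f(19)) = ½(2.39790 + 2.94444) = 2.67117.
Running total after boundary: 24.2387.
Order-1 term: 1/12 · (0.0526316 − 0.0909091) = -0.00318979.
Running total after k=1: 24.2355.
Order-2 term: −1/720 · (0.000291588 − 0.00150263) = 1.68200e-06.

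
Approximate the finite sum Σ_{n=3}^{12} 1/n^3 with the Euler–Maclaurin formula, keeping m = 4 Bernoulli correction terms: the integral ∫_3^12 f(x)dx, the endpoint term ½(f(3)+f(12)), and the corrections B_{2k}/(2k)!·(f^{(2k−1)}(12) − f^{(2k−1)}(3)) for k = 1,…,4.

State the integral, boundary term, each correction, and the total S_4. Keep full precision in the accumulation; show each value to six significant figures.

S_4 ≈ 0.0738614

The integral term ∫_3^12 1/x^3 dx = 0.0520833.
Boundary: ½(f(3) + f(12)) = ½(0.0370370 + 0.000578704) = 0.0188079.
Running total after boundary: 0.0708912.
Order-1 term: 1/12 · (-0.000144676 − (-0.0370370)) = 0.00307436.
Running total after k=1: 0.0739656.
Order-2 term: −1/720 · (-2.00939e-05 − (-0.0823045)) = -0.000114284.
Running total after k=2: 0.0738513.
Order-3 term: 1/30240 · (-5.86071e-06 − (-0.384088)) = 1.27011e-05.
Running total after k=3: 0.0738640.
Order-4 term: −1/1209600 · (-2.93036e-06 − (-3.07270)) = -2.54026e-06.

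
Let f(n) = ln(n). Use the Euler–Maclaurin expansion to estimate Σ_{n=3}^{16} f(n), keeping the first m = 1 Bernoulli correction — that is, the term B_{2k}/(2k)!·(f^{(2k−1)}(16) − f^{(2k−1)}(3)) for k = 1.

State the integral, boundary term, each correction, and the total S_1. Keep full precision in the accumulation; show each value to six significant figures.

S_1 ≈ 29.9786

The integral term ∫_3^16 ln(x) dx = 28.0656.
½[f(3) + f(16)] = ½[1.09861 + 2.77259] = 1.93560.
Running total after boundary: 30.0012.
k=1: B_{2}/(2)! × [f^{(1)}(16) − f^{(1)}(3)] = 1/12 × (0.0625000 − 0.333333) = -0.0225694.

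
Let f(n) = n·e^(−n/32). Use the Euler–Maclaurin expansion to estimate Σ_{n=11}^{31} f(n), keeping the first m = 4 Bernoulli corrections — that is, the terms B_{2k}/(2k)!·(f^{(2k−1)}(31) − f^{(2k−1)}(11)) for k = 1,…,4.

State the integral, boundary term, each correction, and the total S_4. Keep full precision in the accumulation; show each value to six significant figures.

Integral: ∫_11^31 x·e^(−x/32) dx = 210.543.
Boundary: ½(f(11) + f(31)) = ½(7.80017 + 11.7663) = 9.78322.
So far: 220.326.
Correction k=1: B_{2}/2! · (f^{(1)}(31) − f^{(1)}(11)) = 1/12 · (0.0118612 − 0.465351) = -0.0377908.
After k=1: 220.288.
Correction k=2: B_{4}/4! · (f^{(3)}(31) − f^{(3)}(11)) = −1/720 · (0.000752906 − 0.00183942) = 1.50904e-06.
After k=2: 220.288.
Correction k=3: B_{6}/6! · (f^{(5)}(31) − f^{(5)}(11)) = 1/30240 · (1.45921e-06 − 3.14882e-06) = -5.58734e-11.
After k=3: 220.288.
Correction k=4: B_{8}/8! · (f^{(7)}(31) − f^{(7)}(11)) = −1/1209600 · (2.13199e-09 − 4.39583e-09) = 1.87156e-15.

S_4 ≈ 220.288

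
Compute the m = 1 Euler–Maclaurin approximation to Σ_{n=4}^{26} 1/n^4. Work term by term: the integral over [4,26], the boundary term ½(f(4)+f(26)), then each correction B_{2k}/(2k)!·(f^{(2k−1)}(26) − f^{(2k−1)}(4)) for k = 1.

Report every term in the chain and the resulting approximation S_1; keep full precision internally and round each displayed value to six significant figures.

S_1 ≈ 0.00746908

The integral term ∫_4^26 1/x^4 dx = 0.00518937.
Endpoint term: (f(4) + f(26))/2 = (0.00390625 + 2.18830e-06)/2 = 0.00195422.
Running total after boundary: 0.00714359.
k=1: B_{2}/(2)! × [f^{(1)}(26) − f^{(1)}(4)] = 1/12 × (-3.36661e-07 − (-0.00390625)) = 0.000325493.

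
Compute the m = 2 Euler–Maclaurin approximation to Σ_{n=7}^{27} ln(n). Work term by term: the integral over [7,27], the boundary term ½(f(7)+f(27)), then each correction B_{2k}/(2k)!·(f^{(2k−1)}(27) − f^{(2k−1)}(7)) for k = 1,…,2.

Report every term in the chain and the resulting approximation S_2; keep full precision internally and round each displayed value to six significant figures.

S_2 ≈ 57.9783

∫_7^27 ln(x) dx evaluates to 55.3662.
½[f(7) + f(27)] = ½[1.94591 + 3.29584] = 2.62087.
Integral + boundary = 57.9871.
Correction k=1: B_{2}/2! · (f^{(1)}(27) − f^{(1)}(7)) = 1/12 · (0.0370370 − 0.142857) = -0.00881834.
Running total after k=1: 57.9783.
Correction k=2: B_{4}/4! · (f^{(3)}(27) − f^{(3)}(7)) = −1/720 · (0.000101611 − 0.00583090) = 7.95735e-06.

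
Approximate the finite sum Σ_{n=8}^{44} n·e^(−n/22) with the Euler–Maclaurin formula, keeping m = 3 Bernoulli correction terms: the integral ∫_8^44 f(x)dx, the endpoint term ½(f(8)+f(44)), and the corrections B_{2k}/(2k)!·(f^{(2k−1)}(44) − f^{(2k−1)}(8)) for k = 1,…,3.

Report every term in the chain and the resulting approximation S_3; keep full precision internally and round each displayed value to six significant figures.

The integral term ∫_8^44 x·e^(−x/22) dx = 262.288.
Boundary: ½(f(8) + f(44)) = ½(5.56115 + 5.95475) = 5.75795.
Running total after boundary: 268.046.
Order-1 term: 1/12 · (-0.135335 − 0.442364) = -0.0481416.
After k=1: 267.998.
Order-2 term: −1/720 · (0.000279618 − 0.00378647) = 4.87063e-06.
After k=2: 267.998.
Order-3 term: 1/30240 · (1.73317e-06 − 1.37582e-05) = -3.97653e-10.

S_3 ≈ 267.998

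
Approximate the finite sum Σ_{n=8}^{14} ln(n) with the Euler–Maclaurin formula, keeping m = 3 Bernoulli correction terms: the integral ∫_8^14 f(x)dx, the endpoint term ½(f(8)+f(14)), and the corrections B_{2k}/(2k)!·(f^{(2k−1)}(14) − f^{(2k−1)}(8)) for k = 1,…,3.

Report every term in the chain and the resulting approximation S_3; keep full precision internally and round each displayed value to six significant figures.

S_3 ≈ 16.6661

∫_8^14 ln(x) dx evaluates to 14.3113.
Endpoint term: (f(8) + f(14))/2 = (2.07944 + 2.63906)/2 = 2.35925.
Integral + boundary = 16.6705.
k=1: B_{2}/(2)! × [f^{(1)}(14) − f^{(1)}(8)] = 1/12 × (0.0714286 − 0.125000) = -0.00446429.
After k=1: 16.6661.
k=2: B_{4}/(4)! × [f^{(3)}(14) − f^{(3)}(8)] = −1/720 × (0.000728863 − 0.00390625) = 4.41304e-06.
After k=2: 16.6661.
k=3: B_{6}/(6)! × [f^{(5)}(14) − f^{(5)}(8)] = 1/30240 × (4.46243e-05 − 0.000732422) = -2.27446e-08.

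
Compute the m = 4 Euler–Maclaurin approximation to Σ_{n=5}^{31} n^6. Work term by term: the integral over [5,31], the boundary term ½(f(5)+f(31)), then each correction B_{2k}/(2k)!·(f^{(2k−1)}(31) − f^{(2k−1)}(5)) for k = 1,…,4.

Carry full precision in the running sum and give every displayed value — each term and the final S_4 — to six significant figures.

S_4 ≈ 4.38843e+09

Integral: ∫_5^31 x^6 dx = 3.93036e+09.
Endpoint term: (f(5) + f(31))/2 = (15625.0 + 8.87504e+08)/2 = 4.43760e+08.
So far: 4.37412e+09.
k=1: B_{2}/(2)! × [f^{(1)}(31) − f^{(1)}(5)] = 1/12 × (1.71775e+08 − 18750.0) = 1.43130e+07.
Partial sum through k=1: 4.38843e+09.
k=2: B_{4}/(4)! × [f^{(3)}(31) − f^{(3)}(5)] = −1/720 × (3.57492e+06 − 15000.0) = -4944.33.
Partial sum through k=2: 4.38843e+09.
k=3: B_{6}/(6)! × [f^{(5)}(31) − f^{(5)}(5)] = 1/30240 × (22320.0 − 3600.00) = 0.619048.
Partial sum through k=3: 4.38843e+09.
k=4: B_{8}/(8)! × [f^{(7)}(31) − f^{(7)}(5)] = −1/1209600 × (0.00000 − 0.00000) = 0.00000.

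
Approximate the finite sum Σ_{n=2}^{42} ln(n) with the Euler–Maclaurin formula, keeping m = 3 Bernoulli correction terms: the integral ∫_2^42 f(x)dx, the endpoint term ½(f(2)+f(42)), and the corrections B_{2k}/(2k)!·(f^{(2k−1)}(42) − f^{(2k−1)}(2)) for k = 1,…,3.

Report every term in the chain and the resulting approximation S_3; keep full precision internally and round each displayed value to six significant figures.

S_3 ≈ 117.772

∫_2^42 ln(x) dx evaluates to 115.596.
Boundary: ½(f(2) + f(42)) = ½(0.693147 + 3.73767) = 2.21541.
So far: 117.811.
Correction k=1: B_{2}/2! · (f^{(1)}(42) − f^{(1)}(2)) = 1/12 · (0.0238095 − 0.500000) = -0.0396825.
Running total after k=1: 117.772.
Correction k=2: B_{4}/4! · (f^{(3)}(42) − f^{(3)}(2)) = −1/720 · (2.69949e-05 − 0.250000) = 0.000347185.
Running total after k=2: 117.772.
Correction k=3: B_{6}/6! · (f^{(5)}(42) − f^{(5)}(2)) = 1/30240 · (1.83639e-07 − 0.750000) = -2.48016e-05.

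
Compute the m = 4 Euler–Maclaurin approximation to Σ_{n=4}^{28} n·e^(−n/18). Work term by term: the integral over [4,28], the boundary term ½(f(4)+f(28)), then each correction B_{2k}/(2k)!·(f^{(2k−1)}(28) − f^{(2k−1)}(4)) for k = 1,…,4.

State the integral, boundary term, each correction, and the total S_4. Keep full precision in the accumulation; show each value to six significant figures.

S_4 ≈ 146.819

Integral: ∫_4^28 x·e^(−x/18) dx = 142.324.
½[f(4) + f(28)] = ½[3.20295 + 5.91002] = 4.55648.
So far: 146.881.
Correction k=1: B_{2}/2! · (f^{(1)}(28) − f^{(1)}(4)) = 1/12 · (-0.117262 − 0.622796) = -0.0616715.
Partial sum through k=1: 146.819.
Correction k=2: B_{4}/4! · (f^{(3)}(28) − f^{(3)}(4)) = −1/720 · (0.000940994 − 0.00686503) = 8.22783e-06.
Partial sum through k=2: 146.819.
Correction k=3: B_{6}/6! · (f^{(5)}(28) − f^{(5)}(4)) = 1/30240 · (6.92564e-06 − 3.64440e-05) = -9.76136e-10.
Partial sum through k=3: 146.819.
Correction k=4: B_{8}/8! · (f^{(7)}(28) − f^{(7)}(4)) = −1/1209600 · (3.37870e-08 − 1.59567e-07) = 1.03985e-13.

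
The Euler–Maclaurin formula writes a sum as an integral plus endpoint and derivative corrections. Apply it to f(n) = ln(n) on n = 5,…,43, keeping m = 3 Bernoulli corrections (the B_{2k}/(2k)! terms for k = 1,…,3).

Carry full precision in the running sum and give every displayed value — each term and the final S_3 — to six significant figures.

S_3 ≈ 118.355

The integral term ∫_5^43 ln(x) dx = 115.684.
Endpoint term: (f(5) + f(43))/2 = (1.60944 + 3.76120)/2 = 2.68532.
So far: 118.370.
k=1: B_{2}/(2)! × [f^{(1)}(43) − f^{(1)}(5)] = 1/12 × (0.0232558 − 0.200000) = -0.0147287.
Running total after k=1: 118.355.
k=2: B_{4}/(4)! × [f^{(3)}(43) − f^{(3)}(5)] = −1/720 × (2.51550e-05 − 0.0160000) = 2.21873e-05.
Running total after k=2: 118.355.
k=3: B_{6}/(6)! × [f^{(5)}(43) − f^{(5)}(5)] = 1/30240 × (1.63256e-07 − 0.00768000) = -2.53963e-07.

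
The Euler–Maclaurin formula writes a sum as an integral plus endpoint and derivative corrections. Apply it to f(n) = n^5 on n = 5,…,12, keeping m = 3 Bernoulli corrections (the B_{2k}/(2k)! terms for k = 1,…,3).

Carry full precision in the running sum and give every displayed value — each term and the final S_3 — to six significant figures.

Integral: ∫_5^12 x^5 dx = 495060.
Boundary: ½(f(5) + f(12)) = ½(3125.00 + 248832) = 125978.
Running total after boundary: 621038.
k=1: B_{2}/(2)! × [f^{(1)}(12) − f^{(1)}(5)] = 1/12 × (103680 − 3125.00) = 8379.58.
Running total after k=1: 629418.
k=2: B_{4}/(4)! × [f^{(3)}(12) − f^{(3)}(5)] = −1/720 × (8640.00 − 1500.00) = -9.91667.
Running total after k=2: 629408.
k=3: B_{6}/(6)! × [f^{(5)}(12) − f^{(5)}(5)] = 1/30240 × (120.000 − 120.000) = 0.00000.

S_3 ≈ 629408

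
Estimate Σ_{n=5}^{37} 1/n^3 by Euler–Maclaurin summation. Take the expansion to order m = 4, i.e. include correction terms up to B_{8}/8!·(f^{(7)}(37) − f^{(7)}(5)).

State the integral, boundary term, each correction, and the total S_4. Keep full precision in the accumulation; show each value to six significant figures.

S_4 ≈ 0.0240394

∫_5^37 1/x^3 dx evaluates to 0.0196348.
½[f(5) + f(37)] = ½[0.00800000 + 1.97422e-05] = 0.00400987.
So far: 0.0236446.
Order-1 term: 1/12 · (-1.60072e-06 − (-0.00480000)) = 0.000399867.
After k=1: 0.0240445.
Order-2 term: −1/720 · (-2.33852e-08 − (-0.00384000)) = -5.33330e-06.
After k=2: 0.0240392.
Order-3 term: 1/30240 · (-7.17442e-10 − (-0.00645120)) = 2.13333e-07.
After k=3: 0.0240394.
Order-4 term: −1/1209600 · (-3.77325e-11 − (-0.0185795)) = -1.53600e-08.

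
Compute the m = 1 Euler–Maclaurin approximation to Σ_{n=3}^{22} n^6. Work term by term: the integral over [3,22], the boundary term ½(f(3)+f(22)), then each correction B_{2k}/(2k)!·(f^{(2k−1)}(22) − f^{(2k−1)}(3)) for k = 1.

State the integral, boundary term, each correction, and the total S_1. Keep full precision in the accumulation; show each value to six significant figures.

The integral term ∫_3^22 x^6 dx = 3.56337e+08.
Boundary: ½(f(3) + f(22)) = ½(729.000 + 1.13380e+08) = 5.66903e+07.
So far: 4.13027e+08.
Order-1 term: 1/12 · (3.09218e+07 − 1458.00) = 2.57669e+06.

S_1 ≈ 4.15604e+08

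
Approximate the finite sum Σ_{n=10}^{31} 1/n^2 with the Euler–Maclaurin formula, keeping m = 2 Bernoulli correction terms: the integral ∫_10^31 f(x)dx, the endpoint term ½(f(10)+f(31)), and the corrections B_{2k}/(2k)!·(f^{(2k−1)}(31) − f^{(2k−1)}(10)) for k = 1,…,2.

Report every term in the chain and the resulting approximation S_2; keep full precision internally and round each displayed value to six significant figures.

S_2 ≈ 0.0734230

Integral: ∫_10^31 1/x^2 dx = 0.0677419.
Boundary: ½(f(10) + f(31)) = ½(0.0100000 + 0.00104058) = 0.00552029.
Running total after boundary: 0.0732622.
Correction k=1: B_{2}/2! · (f^{(1)}(31) − f^{(1)}(10)) = 1/12 · (-6.71344e-05 − (-0.00200000)) = 0.000161072.
Partial sum through k=1: 0.0734233.
Correction k=2: B_{4}/4! · (f^{(3)}(31) − f^{(3)}(10)) = −1/720 · (-8.38306e-07 − (-0.000240000)) = -3.32169e-07.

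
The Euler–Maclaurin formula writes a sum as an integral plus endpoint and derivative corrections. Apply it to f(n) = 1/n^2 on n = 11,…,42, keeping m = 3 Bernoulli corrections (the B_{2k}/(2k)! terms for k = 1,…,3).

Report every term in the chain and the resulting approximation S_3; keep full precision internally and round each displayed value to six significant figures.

S_3 ≈ 0.0716380

∫_11^42 1/x^2 dx evaluates to 0.0670996.
Boundary: ½(f(11) + f(42)) = ½(0.00826446 + 0.000566893) = 0.00441568.
Integral + boundary = 0.0715152.
Correction k=1: B_{2}/2! · (f^{(1)}(42) − f^{(1)}(11)) = 1/12 · (-2.69949e-05 − (-0.00150263)) = 0.000122970.
Partial sum through k=1: 0.0716382.
Correction k=2: B_{4}/4! · (f^{(3)}(42) − f^{(3)}(11)) = −1/720 · (-1.83639e-07 − (-0.000149021)) = -2.06719e-07.
Partial sum through k=2: 0.0716380.
Correction k=3: B_{6}/6! · (f^{(5)}(42) − f^{(5)}(11)) = 1/30240 · (-3.12311e-09 − (-3.69474e-05)) = 1.22170e-09.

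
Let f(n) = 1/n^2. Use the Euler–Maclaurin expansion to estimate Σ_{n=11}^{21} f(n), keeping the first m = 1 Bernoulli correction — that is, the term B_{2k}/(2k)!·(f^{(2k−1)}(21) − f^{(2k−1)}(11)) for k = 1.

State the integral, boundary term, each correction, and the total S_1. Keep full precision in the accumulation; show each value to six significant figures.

The integral term ∫_11^21 1/x^2 dx = 0.0432900.
½[f(11) + f(21)] = ½[0.00826446 + 0.00226757] = 0.00526602.
Running total after boundary: 0.0485561.
Order-1 term: 1/12 · (-0.000215959 − (-0.00150263)) = 0.000107223.

S_1 ≈ 0.0486633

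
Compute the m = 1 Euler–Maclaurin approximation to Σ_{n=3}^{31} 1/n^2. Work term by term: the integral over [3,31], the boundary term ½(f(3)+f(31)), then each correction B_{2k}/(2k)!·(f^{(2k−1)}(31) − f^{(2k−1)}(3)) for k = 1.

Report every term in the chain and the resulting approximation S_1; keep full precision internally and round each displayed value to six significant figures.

S_1 ≈ 0.363318

The integral term ∫_3^31 1/x^2 dx = 0.301075.
Endpoint term: (f(3) + f(31))/2 = (0.111111 + 0.00104058)/2 = 0.0560758.
Integral + boundary = 0.357151.
k=1: B_{2}/(2)! × [f^{(1)}(31) − f^{(1)}(3)] = 1/12 × (-6.71344e-05 − (-0.0740741)) = 0.00616724.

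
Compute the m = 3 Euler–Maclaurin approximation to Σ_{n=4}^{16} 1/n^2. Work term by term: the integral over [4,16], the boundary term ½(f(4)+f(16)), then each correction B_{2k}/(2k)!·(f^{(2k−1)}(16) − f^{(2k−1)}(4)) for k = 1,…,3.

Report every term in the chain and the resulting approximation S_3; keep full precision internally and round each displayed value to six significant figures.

S_3 ≈ 0.223236

Integral: ∫_4^16 1/x^2 dx = 0.187500.
Endpoint term: (f(4) + f(16))/2 = (0.0625000 + 0.00390625)/2 = 0.0332031.
So far: 0.220703.
Correction k=1: B_{2}/2! · (f^{(1)}(16) − f^{(1)}(4)) = 1/12 · (-0.000488281 − (-0.0312500)) = 0.00256348.
Partial sum through k=1: 0.223267.
Correction k=2: B_{4}/4! · (f^{(3)}(16) − f^{(3)}(4)) = −1/720 · (-2.28882e-05 − (-0.0234375)) = -3.25203e-05.
Partial sum through k=2: 0.223234.
Correction k=3: B_{6}/6! · (f^{(5)}(16) − f^{(5)}(4)) = 1/30240 · (-2.68221e-06 − (-0.0439453)) = 1.45313e-06.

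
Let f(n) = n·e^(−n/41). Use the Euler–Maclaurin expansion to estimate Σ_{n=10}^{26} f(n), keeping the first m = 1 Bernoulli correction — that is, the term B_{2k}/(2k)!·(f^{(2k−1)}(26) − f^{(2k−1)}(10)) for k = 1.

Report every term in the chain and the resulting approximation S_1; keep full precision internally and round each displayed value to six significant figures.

∫_10^26 x·e^(−x/41) dx evaluates to 181.456.
Endpoint term: (f(10) + f(26))/2 = (7.83564 + 13.7901)/2 = 10.8129.
So far: 192.269.
Order-1 term: 1/12 · (0.194044 − 0.592451) = -0.0332005.

S_1 ≈ 192.236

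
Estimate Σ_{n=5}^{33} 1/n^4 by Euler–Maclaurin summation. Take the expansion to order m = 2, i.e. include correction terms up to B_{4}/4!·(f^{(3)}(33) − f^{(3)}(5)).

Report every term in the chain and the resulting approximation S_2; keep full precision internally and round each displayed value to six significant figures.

S_2 ≈ 0.00356234

The integral term ∫_5^33 1/x^4 dx = 0.00265739.
Boundary: ½(f(5) + f(33)) = ½(0.00160000 + 8.43226e-07) = 0.000800422.
Running total after boundary: 0.00345781.
Order-1 term: 1/12 · (-1.02209e-07 − (-0.00128000)) = 0.000106658.
Running total after k=1: 0.00356447.
Order-2 term: −1/720 · (-2.81568e-09 − (-0.00153600)) = -2.13333e-06.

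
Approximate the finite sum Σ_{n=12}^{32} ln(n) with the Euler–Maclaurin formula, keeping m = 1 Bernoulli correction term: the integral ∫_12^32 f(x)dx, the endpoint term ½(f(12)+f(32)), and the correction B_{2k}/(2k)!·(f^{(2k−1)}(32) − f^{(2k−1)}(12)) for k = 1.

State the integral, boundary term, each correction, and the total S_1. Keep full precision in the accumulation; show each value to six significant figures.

S_1 ≈ 64.0557

Integral: ∫_12^32 ln(x) dx = 61.0847.
Boundary: ½(f(12) + f(32)) = ½(2.48491 + 3.46574) = 2.97532.
Integral + boundary = 64.0600.
k=1: B_{2}/(2)! × [f^{(1)}(32) − f^{(1)}(12)] = 1/12 × (0.0312500 − 0.0833333) = -0.00434028.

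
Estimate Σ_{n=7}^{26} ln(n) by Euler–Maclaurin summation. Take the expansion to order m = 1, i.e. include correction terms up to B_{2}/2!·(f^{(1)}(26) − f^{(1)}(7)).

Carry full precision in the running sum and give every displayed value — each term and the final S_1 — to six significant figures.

Integral: ∫_7^26 ln(x) dx = 52.0891.
Endpoint term: (f(7) + f(26))/2 = (1.94591 + 3.25810)/2 = 2.60200.
So far: 54.6911.
Correction k=1: B_{2}/2! · (f^{(1)}(26) − f^{(1)}(7)) = 1/12 · (0.0384615 − 0.142857) = -0.00869963.

S_1 ≈ 54.6824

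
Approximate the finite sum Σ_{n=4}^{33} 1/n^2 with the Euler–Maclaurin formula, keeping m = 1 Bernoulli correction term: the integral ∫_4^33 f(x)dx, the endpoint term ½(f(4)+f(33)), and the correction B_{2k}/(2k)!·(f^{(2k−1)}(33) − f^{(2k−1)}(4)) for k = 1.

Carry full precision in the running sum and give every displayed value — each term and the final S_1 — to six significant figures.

S_1 ≈ 0.254006

Integral: ∫_4^33 1/x^2 dx = 0.219697.
Endpoint term: (f(4) + f(33))/2 = (0.0625000 + 0.000918274)/2 = 0.0317091.
Running total after boundary: 0.251406.
Order-1 term: 1/12 · (-5.56529e-05 − (-0.0312500)) = 0.00259953.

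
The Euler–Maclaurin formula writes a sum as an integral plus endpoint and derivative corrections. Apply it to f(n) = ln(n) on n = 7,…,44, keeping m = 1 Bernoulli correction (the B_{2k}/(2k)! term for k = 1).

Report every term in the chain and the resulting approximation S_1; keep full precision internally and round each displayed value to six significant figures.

The integral term ∫_7^44 ln(x) dx = 115.883.
½[f(7) + f(44)] = ½[1.94591 + 3.78419] = 2.86505.
Integral + boundary = 118.748.
Correction k=1: B_{2}/2! · (f^{(1)}(44) − f^{(1)}(7)) = 1/12 · (0.0227273 − 0.142857) = -0.0100108.

S_1 ≈ 118.738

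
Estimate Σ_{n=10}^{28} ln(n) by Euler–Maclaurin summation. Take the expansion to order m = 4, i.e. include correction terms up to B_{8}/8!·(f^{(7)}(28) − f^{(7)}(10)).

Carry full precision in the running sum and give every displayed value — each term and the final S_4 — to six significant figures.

The integral term ∫_10^28 ln(x) dx = 52.2759.
Endpoint term: (f(10) + f(28))/2 = (2.30259 + 3.33220)/2 = 2.81739.
So far: 55.0933.
Correction k=1: B_{2}/2! · (f^{(1)}(28) − f^{(1)}(10)) = 1/12 · (0.0357143 − 0.100000) = -0.00535714.
Running total after k=1: 55.0879.
Correction k=2: B_{4}/4! · (f^{(3)}(28) − f^{(3)}(10)) = −1/720 · (9.11079e-05 − 0.00200000) = 2.65124e-06.
Running total after k=2: 55.0879.
Correction k=3: B_{6}/6! · (f^{(5)}(28) − f^{(5)}(10)) = 1/30240 · (1.39451e-06 − 0.000240000) = -7.89039e-09.
Running total after k=3: 55.0879.
Correction k=4: B_{8}/8! · (f^{(7)}(28) − f^{(7)}(10)) = −1/1209600 · (5.33613e-08 − 7.20000e-05) = 5.94797e-11.

S_4 ≈ 55.0879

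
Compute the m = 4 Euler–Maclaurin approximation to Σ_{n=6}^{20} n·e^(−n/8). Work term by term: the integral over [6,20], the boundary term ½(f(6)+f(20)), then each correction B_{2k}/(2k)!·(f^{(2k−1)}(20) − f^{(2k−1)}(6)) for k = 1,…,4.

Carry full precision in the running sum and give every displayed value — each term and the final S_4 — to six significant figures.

S_4 ≈ 36.7359

Integral: ∫_6^20 x·e^(−x/8) dx = 34.5180.
½[f(6) + f(20)] = ½[2.83420 + 1.64170] = 2.23795.
Running total after boundary: 36.7560.
Correction k=1: B_{2}/2! · (f^{(1)}(20) − f^{(1)}(6)) = 1/12 · (-0.123127 − 0.118092) = -0.0201016.
Partial sum through k=1: 36.7359.
Correction k=2: B_{4}/4! · (f^{(3)}(20) − f^{(3)}(6)) = −1/720 · (0.000641289 − 0.0166066) = 2.21741e-05.
Partial sum through k=2: 36.7359.
Correction k=3: B_{6}/6! · (f^{(5)}(20) − f^{(5)}(6)) = 1/30240 · (5.01007e-05 − 0.000490126) = -1.45511e-08.
Partial sum through k=3: 36.7359.
Correction k=4: B_{8}/8! · (f^{(7)}(20) − f^{(7)}(6)) = −1/1209600 · (1.40908e-06 − 1.12621e-05) = 8.14568e-12.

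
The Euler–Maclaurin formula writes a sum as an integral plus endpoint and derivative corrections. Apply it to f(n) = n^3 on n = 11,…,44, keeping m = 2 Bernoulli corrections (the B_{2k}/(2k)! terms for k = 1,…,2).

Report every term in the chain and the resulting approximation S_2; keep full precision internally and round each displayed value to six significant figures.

Integral: ∫_11^44 x^3 dx = 933364.
½[f(11) + f(44)] = ½[1331.00 + 85184.0] = 43257.5.
Integral + boundary = 976621.
Order-1 term: 1/12 · (5808.00 − 363.000) = 453.750.
After k=1: 977075.
Order-2 term: −1/720 · (6.00000 − 6.00000) = 0.00000.

S_2 ≈ 977075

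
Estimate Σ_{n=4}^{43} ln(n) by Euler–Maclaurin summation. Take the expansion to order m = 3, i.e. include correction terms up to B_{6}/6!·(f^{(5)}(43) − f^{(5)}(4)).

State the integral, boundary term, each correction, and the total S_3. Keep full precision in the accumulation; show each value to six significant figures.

S_3 ≈ 119.741

The integral term ∫_4^43 ln(x) dx = 117.186.
Boundary: ½(f(4) + f(43)) = ½(1.38629 + 3.76120) = 2.57375.
Integral + boundary = 119.760.
k=1: B_{2}/(2)! × [f^{(1)}(43) − f^{(1)}(4)] = 1/12 × (0.0232558 − 0.250000) = -0.0188953.
After k=1: 119.741.
k=2: B_{4}/(4)! × [f^{(3)}(43) − f^{(3)}(4)] = −1/720 × (2.51550e-05 − 0.0312500) = 4.33678e-05.
After k=2: 119.741.
k=3: B_{6}/(6)! × [f^{(5)}(43) − f^{(5)}(4)] = 1/30240 × (1.63256e-07 − 0.0234375) = -7.75044e-07.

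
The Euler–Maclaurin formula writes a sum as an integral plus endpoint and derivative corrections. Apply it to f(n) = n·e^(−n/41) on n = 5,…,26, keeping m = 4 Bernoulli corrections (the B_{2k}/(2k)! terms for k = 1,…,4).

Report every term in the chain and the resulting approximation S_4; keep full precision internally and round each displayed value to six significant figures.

Integral: ∫_5^26 x·e^(−x/41) dx = 212.495.
Boundary: ½(f(5) + f(26)) = ½(4.42596 + 13.7901) = 9.10802.
Running total after boundary: 221.603.
k=1: B_{2}/(2)! × [f^{(1)}(26) − f^{(1)}(5)] = 1/12 × (0.194044 − 0.777241) = -0.0485997.
Running total after k=1: 221.555.
k=2: B_{4}/(4)! × [f^{(3)}(26) − f^{(3)}(5)] = −1/720 × (0.000746473 − 0.00151554) = 1.06815e-06.
Running total after k=2: 221.555.
k=3: B_{6}/(6)! × [f^{(5)}(26) − f^{(5)}(5)] = 1/30240 × (8.19459e-07 − 1.52809e-06) = -2.34334e-11.
Running total after k=3: 221.555.
k=4: B_{8}/(8)! × [f^{(7)}(26) − f^{(7)}(5)] = −1/1209600 × (7.10800e-10 − 1.28174e-09) = 4.72006e-16.

S_4 ≈ 221.555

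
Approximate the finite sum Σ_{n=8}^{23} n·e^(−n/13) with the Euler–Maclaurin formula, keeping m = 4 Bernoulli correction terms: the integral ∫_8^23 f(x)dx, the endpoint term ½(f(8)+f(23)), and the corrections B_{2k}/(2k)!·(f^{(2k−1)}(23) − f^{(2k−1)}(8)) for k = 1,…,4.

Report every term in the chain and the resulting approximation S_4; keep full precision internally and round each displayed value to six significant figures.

S_4 ≈ 71.8549

The integral term ∫_8^23 x·e^(−x/13) dx = 67.7610.
½[f(8) + f(23)] = ½[4.32346 + 3.92067] = 4.12207.
Running total after boundary: 71.8831.
Correction k=1: B_{2}/2! · (f^{(1)}(23) − f^{(1)}(8)) = 1/12 · (-0.131126 − 0.207859) = -0.0282488.
Partial sum through k=1: 71.8548.
Correction k=2: B_{4}/4! · (f^{(3)}(23) − f^{(3)}(8)) = −1/720 · (0.00124143 − 0.00762559) = 8.86689e-06.
Partial sum through k=2: 71.8549.
Correction k=3: B_{6}/6! · (f^{(5)}(23) − f^{(5)}(8)) = 1/30240 · (1.92826e-05 − 8.29660e-05) = -2.10593e-09.
Partial sum through k=3: 71.8549.
Correction k=4: B_{8}/8! · (f^{(7)}(23) − f^{(7)}(8)) = −1/1209600 · (1.84730e-07 − 7.14853e-07) = 4.38262e-13.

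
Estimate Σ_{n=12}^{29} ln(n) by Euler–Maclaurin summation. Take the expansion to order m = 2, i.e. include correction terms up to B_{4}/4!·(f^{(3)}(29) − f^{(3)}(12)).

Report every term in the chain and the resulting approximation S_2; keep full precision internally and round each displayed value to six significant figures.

Integral: ∫_12^29 ln(x) dx = 50.8327.
Boundary: ½(f(12) + f(29)) = ½(2.48491 + 3.36730) = 2.92610.
Running total after boundary: 53.7588.
Order-1 term: 1/12 · (0.0344828 − 0.0833333) = -0.00407088.
After k=1: 53.7547.
Order-2 term: −1/720 · (8.20042e-05 − 0.00115741) = 1.49362e-06.

S_2 ≈ 53.7547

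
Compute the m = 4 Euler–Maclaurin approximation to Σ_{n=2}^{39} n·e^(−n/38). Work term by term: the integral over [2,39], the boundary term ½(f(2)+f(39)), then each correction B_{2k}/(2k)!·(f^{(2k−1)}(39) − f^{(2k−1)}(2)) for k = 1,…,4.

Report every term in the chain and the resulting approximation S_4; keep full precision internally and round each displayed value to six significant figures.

∫_2^39 x·e^(−x/38) dx evaluates to 393.611.
Boundary: ½(f(2) + f(39)) = ½(1.89746 + 13.9747) = 7.93606.
Integral + boundary = 401.547.
k=1: B_{2}/(2)! × [f^{(1)}(39) − f^{(1)}(2)] = 1/12 × (-0.00942960 − 0.898796) = -0.0756855.
Running total after k=1: 401.471.
k=2: B_{4}/(4)! × [f^{(3)}(39) − f^{(3)}(2)] = −1/720 × (0.000489764 − 0.00193646) = 2.00931e-06.
Running total after k=2: 401.471.
k=3: B_{6}/(6)! × [f^{(5)}(39) − f^{(5)}(2)] = 1/30240 × (6.82866e-07 − 2.25104e-06) = -5.18574e-11.
Running total after k=3: 401.471.
k=4: B_{8}/(8)! × [f^{(7)}(39) − f^{(7)}(2)] = −1/1209600 × (7.10915e-10 − 2.18908e-09) = 1.22203e-15.

S_4 ≈ 401.471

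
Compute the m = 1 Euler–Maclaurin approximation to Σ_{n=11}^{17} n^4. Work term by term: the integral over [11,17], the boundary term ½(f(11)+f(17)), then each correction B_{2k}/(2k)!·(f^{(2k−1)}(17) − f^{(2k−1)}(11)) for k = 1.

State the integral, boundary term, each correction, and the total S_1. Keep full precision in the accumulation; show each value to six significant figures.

The integral term ∫_11^17 x^4 dx = 251761.
Boundary: ½(f(11) + f(17)) = ½(14641.0 + 83521.0) = 49081.0.
So far: 300842.
Correction k=1: B_{2}/2! · (f^{(1)}(17) − f^{(1)}(11)) = 1/12 · (19652.0 − 5324.00) = 1194.00.

S_1 ≈ 302036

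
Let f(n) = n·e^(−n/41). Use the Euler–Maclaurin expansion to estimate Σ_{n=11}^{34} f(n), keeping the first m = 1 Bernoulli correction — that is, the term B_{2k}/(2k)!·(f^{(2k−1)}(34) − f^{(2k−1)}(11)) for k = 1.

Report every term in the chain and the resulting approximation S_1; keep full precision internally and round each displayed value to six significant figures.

S_1 ≈ 300.057

Integral: ∫_11^34 x·e^(−x/41) dx = 288.473.
½[f(11) + f(34)] = ½[8.41152 + 14.8365] = 11.6240.
Integral + boundary = 300.097.
Correction k=1: B_{2}/2! · (f^{(1)}(34) − f^{(1)}(11)) = 1/12 · (0.0745019 − 0.559525) = -0.0404186.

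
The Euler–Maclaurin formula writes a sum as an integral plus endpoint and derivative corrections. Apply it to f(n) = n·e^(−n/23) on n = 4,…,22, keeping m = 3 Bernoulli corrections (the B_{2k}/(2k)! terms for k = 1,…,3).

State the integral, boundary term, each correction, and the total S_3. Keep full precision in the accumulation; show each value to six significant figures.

S_3 ≈ 130.046

The integral term ∫_4^22 x·e^(−x/23) dx = 124.195.
Endpoint term: (f(4) + f(22))/2 = (3.36148 + 8.45299)/2 = 5.90724.
So far: 130.102.
Order-1 term: 1/12 · (0.0167055 − 0.694219) = -0.0564594.
After k=1: 130.046.
Order-2 term: −1/720 · (0.00148423 − 0.00448952) = 4.17402e-06.
After k=2: 130.046.
Order-3 term: 1/30240 · (5.55177e-06 − 1.44929e-05) = -2.95671e-10.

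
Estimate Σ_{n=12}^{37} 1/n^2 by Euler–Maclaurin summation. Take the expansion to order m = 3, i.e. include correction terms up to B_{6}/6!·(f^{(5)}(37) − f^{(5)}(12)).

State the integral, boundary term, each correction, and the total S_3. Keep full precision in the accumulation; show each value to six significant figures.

S_3 ≈ 0.0602368

Integral: ∫_12^37 1/x^2 dx = 0.0563063.
Boundary: ½(f(12) + f(37)) = ½(0.00694444 + 0.000730460) = 0.00383745.
Running total after boundary: 0.0601438.
Order-1 term: 1/12 · (-3.94843e-05 − (-0.00115741)) = 9.31603e-05.
After k=1: 0.0602369.
Order-2 term: −1/720 · (-3.46101e-07 − (-9.64506e-05)) = -1.33478e-07.
After k=2: 0.0602368.
Order-3 term: 1/30240 · (-7.58439e-09 − (-2.00939e-05)) = 6.64229e-10.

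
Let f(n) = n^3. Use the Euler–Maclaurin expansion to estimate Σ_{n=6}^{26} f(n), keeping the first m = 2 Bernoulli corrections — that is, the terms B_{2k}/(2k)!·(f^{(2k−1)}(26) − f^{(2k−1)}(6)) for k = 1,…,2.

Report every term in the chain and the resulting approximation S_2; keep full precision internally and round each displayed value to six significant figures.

Integral: ∫_6^26 x^3 dx = 113920.
½[f(6) + f(26)] = ½[216.000 + 17576.0] = 8896.00.
Integral + boundary = 122816.
Order-1 term: 1/12 · (2028.00 − 108.000) = 160.000.
After k=1: 122976.
Order-2 term: −1/720 · (6.00000 − 6.00000) = 0.00000.

S_2 ≈ 122976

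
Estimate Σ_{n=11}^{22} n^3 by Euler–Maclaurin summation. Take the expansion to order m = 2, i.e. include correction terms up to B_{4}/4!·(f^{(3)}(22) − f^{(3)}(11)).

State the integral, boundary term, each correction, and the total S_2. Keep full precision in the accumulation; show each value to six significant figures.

The integral term ∫_11^22 x^3 dx = 54903.8.
Endpoint term: (f(11) + f(22))/2 = (1331.00 + 10648.0)/2 = 5989.50.
Running total after boundary: 60893.2.
Correction k=1: B_{2}/2! · (f^{(1)}(22) − f^{(1)}(11)) = 1/12 · (1452.00 − 363.000) = 90.7500.
Running total after k=1: 60984.0.
Correction k=2: B_{4}/4! · (f^{(3)}(22) − f^{(3)}(11)) = −1/720 · (6.00000 − 6.00000) = 0.00000.

S_2 ≈ 60984.0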